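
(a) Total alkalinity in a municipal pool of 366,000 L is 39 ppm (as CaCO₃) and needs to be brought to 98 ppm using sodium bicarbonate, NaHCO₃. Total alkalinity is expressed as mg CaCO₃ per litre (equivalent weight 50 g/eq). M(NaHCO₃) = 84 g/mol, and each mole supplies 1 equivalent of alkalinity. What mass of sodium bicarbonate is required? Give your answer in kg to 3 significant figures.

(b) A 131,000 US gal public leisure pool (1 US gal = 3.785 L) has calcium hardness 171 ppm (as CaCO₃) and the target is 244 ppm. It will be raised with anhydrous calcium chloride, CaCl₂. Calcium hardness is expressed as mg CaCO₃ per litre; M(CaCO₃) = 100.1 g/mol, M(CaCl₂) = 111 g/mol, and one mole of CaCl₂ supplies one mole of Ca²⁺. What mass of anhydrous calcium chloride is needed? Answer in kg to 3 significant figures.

(a) 36.3 kg; (b) 40.1 kg

(a) Alkalinity to add: (98 − 39) = 59 mg/L as CaCO₃ × 366,000 L = 21,590 g as CaCO₃.
(a) Equivalents: 21,590 g ÷ 50 g/eq = 431.9 eq.
(a) NaHCO₃ supplies 1 eq per mole → 431.9 mol.
(a) Mass: 431.9 mol × 84 g/mol = 36,280 g.

(b) Volume: 131,000 US gal × 3.785 L/gal = 495,835 L.
(b) Hardness to add: (244 − 171) = 73 mg/L as CaCO₃ × 495,835 L = 36,200 g as CaCO₃.
(b) Moles of Ca²⁺ (1 mol Ca²⁺ ≡ 1 mol CaCO₃): 36,200 / 100.1 g/mol = 361.6 mol.
(b) Mass of CaCl₂: 361.6 × 111 = 40,140 g.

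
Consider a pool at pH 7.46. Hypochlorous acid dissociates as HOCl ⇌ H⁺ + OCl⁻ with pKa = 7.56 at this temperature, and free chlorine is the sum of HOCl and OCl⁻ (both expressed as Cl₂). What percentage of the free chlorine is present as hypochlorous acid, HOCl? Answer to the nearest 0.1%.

55.7%

[OCl⁻]/[HOCl] = 10^(pH − pKa) = 10^(7.46 − 7.56) = 10^-0.10 = 0.7943.
Fraction as HOCl = 1 / (1 + 0.7943) = 0.5573.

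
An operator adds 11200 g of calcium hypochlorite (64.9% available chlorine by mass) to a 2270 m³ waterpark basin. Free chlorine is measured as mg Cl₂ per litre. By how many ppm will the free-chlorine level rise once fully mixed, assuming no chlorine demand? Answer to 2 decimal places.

3.20 ppm

Volume: 2270 m³ = 2,270,000 L.
Available chlorine delivered: 11,200 g × 0.649 = 7269 g as Cl₂.
Concentration rise: 7269 g / 2,270,000 L = 3.202 mg/L = 3.20 ppm.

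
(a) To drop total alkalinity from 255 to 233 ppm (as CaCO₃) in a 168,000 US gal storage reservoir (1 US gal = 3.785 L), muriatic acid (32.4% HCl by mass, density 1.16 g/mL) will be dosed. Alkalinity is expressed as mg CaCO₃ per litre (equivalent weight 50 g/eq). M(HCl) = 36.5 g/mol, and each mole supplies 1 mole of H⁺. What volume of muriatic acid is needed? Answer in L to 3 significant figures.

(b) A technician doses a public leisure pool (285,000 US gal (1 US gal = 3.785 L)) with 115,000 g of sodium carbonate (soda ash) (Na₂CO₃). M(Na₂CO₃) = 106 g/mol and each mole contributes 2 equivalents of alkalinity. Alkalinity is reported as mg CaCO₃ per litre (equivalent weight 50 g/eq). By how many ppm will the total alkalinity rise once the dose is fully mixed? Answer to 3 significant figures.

(a) 27.2 L; (b) 101 ppm

(a) Volume: 168,000 US gal × 3.785 L/gal = 635,880 L.
(a) Alkalinity to neutralize: (255 − 233) = 22 mg/L as CaCO₃ × 635,880 L = 13,990 g as CaCO₃.
(a) Equivalents of H⁺ required: 13,990 ÷ 50 g/eq = 279.8 eq = 279.8 mol HCl.
(a) Mass of HCl: 279.8 × 36.5 = 10,210 g.
(a) Mass of 32.4% solution: 10,210 / 0.324 = 31,520 g.
(a) Volume: 31,520 g ÷ 1.16 g/mL = 27,170 mL.

(b) Volume: 285,000 US gal × 3.785 L/gal = 1,078,725 L.
(b) Moles of Na₂CO₃: 115,000 g ÷ 106 g/mol = 1085 mol → 2170 eq of alkalinity.
(b) As CaCO₃: 2170 eq × 50 g/eq = 108,500 g.
(b) Rise: 108,500 g / 1,078,725 L × 1000 = 100.6 mg/L.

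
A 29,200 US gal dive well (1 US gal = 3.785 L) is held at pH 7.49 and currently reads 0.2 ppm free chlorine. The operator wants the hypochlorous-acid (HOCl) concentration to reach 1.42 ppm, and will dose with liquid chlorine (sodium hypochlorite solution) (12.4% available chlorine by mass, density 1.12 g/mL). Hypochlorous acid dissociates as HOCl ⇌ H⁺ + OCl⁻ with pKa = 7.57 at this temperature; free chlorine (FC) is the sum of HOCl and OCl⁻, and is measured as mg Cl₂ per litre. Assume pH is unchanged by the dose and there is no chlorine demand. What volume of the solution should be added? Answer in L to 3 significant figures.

Volume: 29,200 US gal × 3.785 L/gal = 110,522 L.
[OCl⁻]/[HOCl] = 10^(pH − pKa) = 10^(7.49 − 7.57) = 0.8318; fraction as HOCl = 1/(1 + 0.8318) = 0.5459.
Free chlorine required for 1.42 ppm HOCl: 1.42 / 0.5459 = 2.601 ppm.
FC to add: 2.601 − 0.2 = 2.401 mg/L as Cl₂.
Cl₂ equivalent: 2.401 mg/L × 110,522 L = 265.4 g.
Product at 12.4% available Cl: 265.4 / 0.124 = 2140 g.
Volume: 2140 g ÷ 1.12 g/mL = 1911 mL.

1.91 L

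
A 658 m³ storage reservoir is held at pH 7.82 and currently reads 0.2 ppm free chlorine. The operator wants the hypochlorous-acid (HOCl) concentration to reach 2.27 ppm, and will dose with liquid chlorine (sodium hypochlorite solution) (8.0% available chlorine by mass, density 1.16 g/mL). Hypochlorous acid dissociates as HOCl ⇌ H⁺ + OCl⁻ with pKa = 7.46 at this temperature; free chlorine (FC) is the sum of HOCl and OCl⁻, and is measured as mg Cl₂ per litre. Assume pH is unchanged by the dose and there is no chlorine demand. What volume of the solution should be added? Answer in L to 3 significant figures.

51.5 L

Volume: 658 m³ = 658,000 L.
[OCl⁻]/[HOCl] = 10^(pH − pKa) = 10^(7.82 − 7.46) = 2.291; fraction as HOCl = 1/(1 + 2.291) = 0.3039.
Free chlorine required for 2.27 ppm HOCl: 2.27 / 0.3039 = 7.47 ppm.
FC to add: 7.47 − 0.2 = 7.27 mg/L as Cl₂.
Cl₂ equivalent: 7.27 mg/L × 658,000 L = 4784 g.
Product at 8.0% available Cl: 4784 / 0.08 = 59,800 g.
Volume: 59,800 g ÷ 1.16 g/mL = 51,550 mL.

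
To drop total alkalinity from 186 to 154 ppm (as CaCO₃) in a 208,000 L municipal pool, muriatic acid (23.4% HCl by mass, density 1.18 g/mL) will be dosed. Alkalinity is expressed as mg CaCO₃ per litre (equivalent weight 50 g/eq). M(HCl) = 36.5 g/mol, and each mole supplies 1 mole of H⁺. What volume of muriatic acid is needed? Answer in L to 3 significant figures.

17.6 L

Alkalinity to neutralize: (186 − 154) = 32 mg/L as CaCO₃ × 208,000 L = 6656 g as CaCO₃.
Equivalents of H⁺ required: 6656 ÷ 50 g/eq = 133.1 eq = 133.1 mol HCl.
Mass of HCl: 133.1 × 36.5 = 4859 g.
Mass of 23.4% solution: 4859 / 0.234 = 20,760 g.
Volume: 20,760 g ÷ 1.18 g/mL = 17,600 mL.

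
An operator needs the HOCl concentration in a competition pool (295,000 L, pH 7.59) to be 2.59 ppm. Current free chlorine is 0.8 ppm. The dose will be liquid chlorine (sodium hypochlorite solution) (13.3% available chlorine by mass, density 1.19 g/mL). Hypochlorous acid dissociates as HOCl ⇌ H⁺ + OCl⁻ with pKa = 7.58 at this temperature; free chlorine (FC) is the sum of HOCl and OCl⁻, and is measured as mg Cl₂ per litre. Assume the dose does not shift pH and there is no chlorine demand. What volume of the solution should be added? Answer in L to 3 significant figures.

[OCl⁻]/[HOCl] = 10^(pH − pKa) = 10^(7.59 − 7.58) = 1.023; fraction as HOCl = 1/(1 + 1.023) = 0.4942.
Free chlorine required for 2.59 ppm HOCl: 2.59 / 0.4942 = 5.24 ppm.
FC to add: 5.24 − 0.8 = 4.44 mg/L as Cl₂.
Cl₂ equivalent: 4.44 mg/L × 295,000 L = 1310 g.
Product at 13.3% available Cl: 1310 / 0.133 = 9849 g.
Volume: 9849 g ÷ 1.19 g/mL = 8276 mL.

8.28 L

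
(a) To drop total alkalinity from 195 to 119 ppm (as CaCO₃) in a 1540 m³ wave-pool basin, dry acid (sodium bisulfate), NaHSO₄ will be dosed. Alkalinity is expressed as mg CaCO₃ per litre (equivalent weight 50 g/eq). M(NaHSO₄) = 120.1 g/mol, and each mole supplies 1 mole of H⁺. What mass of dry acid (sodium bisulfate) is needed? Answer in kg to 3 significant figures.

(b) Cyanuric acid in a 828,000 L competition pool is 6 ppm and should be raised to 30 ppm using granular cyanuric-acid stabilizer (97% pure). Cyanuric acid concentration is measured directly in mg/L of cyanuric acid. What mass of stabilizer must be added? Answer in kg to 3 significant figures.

(a) Volume: 1540 m³ = 1,540,000 L.
(a) Alkalinity to neutralize: (195 − 119) = 76 mg/L as CaCO₃ × 1,540,000 L = 117,000 g as CaCO₃.
(a) Equivalents of H⁺ required: 117,000 ÷ 50 g/eq = 2341 eq = 2341 mol NaHSO₄.
(a) Mass of NaHSO₄: 2341 × 120.1 = 281,100 g.

(b) CYA to add: (30 − 6) = 24 mg/L × 828,000 L = 19,870 g cyanuric acid.
(b) At 97% purity: 19,870 / 0.97 = 20,490 g product.

(a) 281 kg; (b) 20.5 kg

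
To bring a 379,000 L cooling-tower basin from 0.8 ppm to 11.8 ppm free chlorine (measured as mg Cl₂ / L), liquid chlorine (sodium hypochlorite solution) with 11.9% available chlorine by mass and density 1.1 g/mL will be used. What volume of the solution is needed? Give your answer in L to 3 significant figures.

31.8 L

Chlorine deficit: 11.8 − 0.8 = 11 ppm = 11 mg/L as Cl₂.
Cl₂ equivalent needed: 11 mg/L × 379,000 L = 4,169,000 mg = 4169 g.
Product at 11.9% available chlorine: 4169 / 0.119 = 35,030 g.
Volume at density 1.1 g/mL: 35,030 g ÷ 1.1 g/mL = 31,850 mL.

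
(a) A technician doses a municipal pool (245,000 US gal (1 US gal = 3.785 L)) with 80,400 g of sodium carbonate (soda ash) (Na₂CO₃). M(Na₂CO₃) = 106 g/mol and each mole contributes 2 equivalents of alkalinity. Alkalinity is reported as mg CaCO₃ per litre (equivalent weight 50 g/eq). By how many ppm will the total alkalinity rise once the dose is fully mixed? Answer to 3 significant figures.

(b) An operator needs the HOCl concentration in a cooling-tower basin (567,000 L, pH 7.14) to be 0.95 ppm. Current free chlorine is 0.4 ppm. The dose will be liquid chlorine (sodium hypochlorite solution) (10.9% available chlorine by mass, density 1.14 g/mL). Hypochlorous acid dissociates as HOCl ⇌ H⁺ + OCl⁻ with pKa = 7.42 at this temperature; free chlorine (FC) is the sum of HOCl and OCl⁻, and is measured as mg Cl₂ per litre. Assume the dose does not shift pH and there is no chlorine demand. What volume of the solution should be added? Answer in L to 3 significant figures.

(a) 81.8 ppm; (b) 4.78 L

(a) Volume: 245,000 US gal × 3.785 L/gal = 927,325 L.
(a) Moles of Na₂CO₃: 80,400 g ÷ 106 g/mol = 758.5 mol → 1517 eq of alkalinity.
(a) As CaCO₃: 1517 eq × 50 g/eq = 75,850 g.
(a) Rise: 75,850 g / 927,325 L × 1000 = 81.79 mg/L.

(b) [OCl⁻]/[HOCl] = 10^(pH − pKa) = 10^(7.14 − 7.42) = 0.5248; fraction as HOCl = 1/(1 + 0.5248) = 0.6558.
(b) Free chlorine required for 0.95 ppm HOCl: 0.95 / 0.6558 = 1.449 ppm.
(b) FC to add: 1.449 − 0.4 = 1.049 mg/L as Cl₂.
(b) Cl₂ equivalent: 1.049 mg/L × 567,000 L = 594.5 g.
(b) Product at 10.9% available Cl: 594.5 / 0.109 = 5454 g.
(b) Volume: 5454 g ÷ 1.14 g/mL = 4785 mL.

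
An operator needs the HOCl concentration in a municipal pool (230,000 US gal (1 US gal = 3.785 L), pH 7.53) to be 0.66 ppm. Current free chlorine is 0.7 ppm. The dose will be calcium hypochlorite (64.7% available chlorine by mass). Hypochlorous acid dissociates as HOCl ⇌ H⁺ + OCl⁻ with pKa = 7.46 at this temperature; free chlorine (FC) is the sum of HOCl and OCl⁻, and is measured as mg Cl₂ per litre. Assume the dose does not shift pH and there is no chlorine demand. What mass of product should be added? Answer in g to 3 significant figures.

Volume: 230,000 US gal × 3.785 L/gal = 870,550 L.
[OCl⁻]/[HOCl] = 10^(pH − pKa) = 10^(7.53 − 7.46) = 1.175; fraction as HOCl = 1/(1 + 1.175) = 0.4598.
Free chlorine required for 0.66 ppm HOCl: 0.66 / 0.4598 = 1.435 ppm.
FC to add: 1.435 − 0.7 = 0.7354 mg/L as Cl₂.
Cl₂ equivalent: 0.7354 mg/L × 870,550 L = 640.2 g.
Product at 64.7% available Cl: 640.2 / 0.647 = 989.5 g.

990 g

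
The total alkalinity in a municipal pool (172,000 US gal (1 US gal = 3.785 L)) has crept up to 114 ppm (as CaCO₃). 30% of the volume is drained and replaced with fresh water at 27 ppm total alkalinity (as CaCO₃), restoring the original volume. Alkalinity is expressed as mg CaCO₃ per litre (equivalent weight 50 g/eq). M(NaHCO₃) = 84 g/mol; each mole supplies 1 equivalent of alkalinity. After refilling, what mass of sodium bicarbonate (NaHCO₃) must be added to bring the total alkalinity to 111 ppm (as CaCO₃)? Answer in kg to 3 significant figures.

Volume: 172,000 US gal × 3.785 L/gal = 651,020 L.
After draining 30% and refilling: 114 × 0.70 + 27 × 0.30 = 87.9 ppm.
Deficit to target: 111 − 87.9 = 23.1 mg/L.
As CaCO₃: 23.1 mg/L × 651,020 L = 15,040 g; ÷ 50 g/eq ÷ 1 = 300.8 mol NaHCO₃.
Mass: 300.8 × 84 = 25,260 g.

25.3 kg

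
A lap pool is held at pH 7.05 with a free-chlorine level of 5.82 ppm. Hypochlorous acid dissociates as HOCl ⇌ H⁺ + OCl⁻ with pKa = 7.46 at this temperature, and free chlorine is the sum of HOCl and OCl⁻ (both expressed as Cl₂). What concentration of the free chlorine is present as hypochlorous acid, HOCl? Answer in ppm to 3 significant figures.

4.19 ppm

[OCl⁻]/[HOCl] = 10^(pH − pKa) = 10^(7.05 − 7.46) = 10^-0.41 = 0.389.
Fraction as HOCl = 1 / (1 + 0.389) = 0.7199.
HOCl = 0.7199 × 5.82 ppm = 4.19 ppm.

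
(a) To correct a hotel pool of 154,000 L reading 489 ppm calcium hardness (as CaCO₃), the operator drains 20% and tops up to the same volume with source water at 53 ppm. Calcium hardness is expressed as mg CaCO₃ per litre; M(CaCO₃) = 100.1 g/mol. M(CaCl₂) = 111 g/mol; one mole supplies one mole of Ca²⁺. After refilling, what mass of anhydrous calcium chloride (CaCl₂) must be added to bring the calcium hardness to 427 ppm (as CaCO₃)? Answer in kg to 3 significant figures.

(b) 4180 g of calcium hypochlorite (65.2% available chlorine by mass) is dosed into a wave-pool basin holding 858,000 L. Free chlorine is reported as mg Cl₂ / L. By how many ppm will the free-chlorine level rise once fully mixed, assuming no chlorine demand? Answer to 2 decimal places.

(a) After draining 20% and refilling: 489 × 0.80 + 53 × 0.20 = 401.8 ppm.
(a) Deficit to target: 427 − 401.8 = 25.2 mg/L.
(a) As CaCO₃: 25.2 mg/L × 154,000 L = 3881 g; ÷ 100.1 = 38.77 mol Ca²⁺.
(a) Mass: 38.77 × 111 = 4303 g.

(b) Available chlorine delivered: 4180 g × 0.652 = 2725 g as Cl₂.
(b) Concentration rise: 2725 g / 858,000 L = 3.176 mg/L = 3.18 ppm.

(a) 4.30 kg; (b) 3.18 ppm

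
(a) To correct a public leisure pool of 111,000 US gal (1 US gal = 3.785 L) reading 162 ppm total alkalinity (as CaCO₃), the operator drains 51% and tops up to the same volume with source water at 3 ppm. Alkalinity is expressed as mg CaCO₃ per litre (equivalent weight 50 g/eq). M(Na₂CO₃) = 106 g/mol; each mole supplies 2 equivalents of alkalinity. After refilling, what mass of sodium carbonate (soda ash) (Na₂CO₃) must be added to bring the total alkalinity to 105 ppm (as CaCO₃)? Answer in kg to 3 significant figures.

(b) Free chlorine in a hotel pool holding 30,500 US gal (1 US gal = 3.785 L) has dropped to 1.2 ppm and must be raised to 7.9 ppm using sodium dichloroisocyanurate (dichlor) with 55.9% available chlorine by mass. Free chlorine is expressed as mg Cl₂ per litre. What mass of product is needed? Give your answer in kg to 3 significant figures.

(a) Volume: 111,000 US gal × 3.785 L/gal = 420,135 L.
(a) After draining 51% and refilling: 162 × 0.49 + 3 × 0.51 = 80.91 ppm.
(a) Deficit to target: 105 − 80.91 = 24.09 mg/L.
(a) As CaCO₃: 24.09 mg/L × 420,135 L = 10,120 g; ÷ 50 g/eq ÷ 2 = 101.2 mol Na₂CO₃.
(a) Mass: 101.2 × 106 = 10,730 g.

(b) Volume: 30,500 US gal × 3.785 L/gal = 115,442 L.
(b) Chlorine deficit: 7.9 − 1.2 = 6.7 ppm = 6.7 mg/L as Cl₂.
(b) Cl₂ equivalent needed: 6.7 mg/L × 115,442 L = 773,500 mg = 773.5 g.
(b) Product at 55.9% available chlorine: 773.5 / 0.559 = 1384 g.

(a) 10.7 kg; (b) 1.38 kg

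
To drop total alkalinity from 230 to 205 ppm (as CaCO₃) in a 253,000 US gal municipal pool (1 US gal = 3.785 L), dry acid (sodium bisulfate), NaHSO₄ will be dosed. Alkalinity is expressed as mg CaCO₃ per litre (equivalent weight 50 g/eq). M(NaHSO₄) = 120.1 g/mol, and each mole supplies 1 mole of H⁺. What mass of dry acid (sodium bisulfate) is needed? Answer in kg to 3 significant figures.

Volume: 253,000 US gal × 3.785 L/gal = 957,605 L.
Alkalinity to neutralize: (230 − 205) = 25 mg/L as CaCO₃ × 957,605 L = 23,940 g as CaCO₃.
Equivalents of H⁺ required: 23,940 ÷ 50 g/eq = 478.8 eq = 478.8 mol NaHSO₄.
Mass of NaHSO₄: 478.8 × 120.1 = 57,500 g.

57.5 kg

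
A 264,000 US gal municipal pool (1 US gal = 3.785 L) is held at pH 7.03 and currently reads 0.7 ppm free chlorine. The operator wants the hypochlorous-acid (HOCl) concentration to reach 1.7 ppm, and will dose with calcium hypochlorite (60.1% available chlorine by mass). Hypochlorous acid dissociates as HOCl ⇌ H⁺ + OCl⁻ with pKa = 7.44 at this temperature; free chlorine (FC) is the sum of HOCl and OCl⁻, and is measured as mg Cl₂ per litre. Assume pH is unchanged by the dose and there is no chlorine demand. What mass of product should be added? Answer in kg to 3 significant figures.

2.76 kg

Volume: 264,000 US gal × 3.785 L/gal = 999,240 L.
[OCl⁻]/[HOCl] = 10^(pH − pKa) = 10^(7.03 − 7.44) = 0.389; fraction as HOCl = 1/(1 + 0.389) = 0.7199.
Free chlorine required for 1.7 ppm HOCl: 1.7 / 0.7199 = 2.361 ppm.
FC to add: 2.361 − 0.7 = 1.661 mg/L as Cl₂.
Cl₂ equivalent: 1.661 mg/L × 999,240 L = 1660 g.
Product at 60.1% available Cl: 1660 / 0.601 = 2762 g.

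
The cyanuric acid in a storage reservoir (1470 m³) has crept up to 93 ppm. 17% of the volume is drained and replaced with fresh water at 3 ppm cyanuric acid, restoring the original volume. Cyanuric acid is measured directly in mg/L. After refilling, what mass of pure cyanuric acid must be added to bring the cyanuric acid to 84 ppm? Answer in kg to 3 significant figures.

9.26 kg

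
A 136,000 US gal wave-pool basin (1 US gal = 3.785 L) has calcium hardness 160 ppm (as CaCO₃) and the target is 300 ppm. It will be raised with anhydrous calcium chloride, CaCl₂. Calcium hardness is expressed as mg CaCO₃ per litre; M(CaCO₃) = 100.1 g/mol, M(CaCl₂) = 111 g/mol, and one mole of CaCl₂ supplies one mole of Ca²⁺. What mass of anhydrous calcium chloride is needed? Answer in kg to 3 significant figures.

79.9 kg

Volume: 136,000 US gal × 3.785 L/gal = 514,760 L.
Hardness to add: (300 − 160) = 140 mg/L as CaCO₃ × 514,760 L = 72,070 g as CaCO₃.
Moles of Ca²⁺ (1 mol Ca²⁺ ≡ 1 mol CaCO₃): 72,070 / 100.1 g/mol = 719.9 mol.
Mass of CaCl₂: 719.9 × 111 = 79,910 g.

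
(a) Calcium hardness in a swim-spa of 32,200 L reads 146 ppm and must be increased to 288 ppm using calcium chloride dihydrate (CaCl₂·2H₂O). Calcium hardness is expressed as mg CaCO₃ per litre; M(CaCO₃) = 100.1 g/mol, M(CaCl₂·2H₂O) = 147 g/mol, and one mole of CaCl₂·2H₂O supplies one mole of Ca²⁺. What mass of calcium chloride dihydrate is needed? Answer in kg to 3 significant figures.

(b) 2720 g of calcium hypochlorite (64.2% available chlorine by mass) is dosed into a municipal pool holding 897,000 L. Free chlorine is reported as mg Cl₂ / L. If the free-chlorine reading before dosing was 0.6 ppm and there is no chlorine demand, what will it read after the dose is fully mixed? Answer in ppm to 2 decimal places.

(a) 6.71 kg; (b) 2.55 ppm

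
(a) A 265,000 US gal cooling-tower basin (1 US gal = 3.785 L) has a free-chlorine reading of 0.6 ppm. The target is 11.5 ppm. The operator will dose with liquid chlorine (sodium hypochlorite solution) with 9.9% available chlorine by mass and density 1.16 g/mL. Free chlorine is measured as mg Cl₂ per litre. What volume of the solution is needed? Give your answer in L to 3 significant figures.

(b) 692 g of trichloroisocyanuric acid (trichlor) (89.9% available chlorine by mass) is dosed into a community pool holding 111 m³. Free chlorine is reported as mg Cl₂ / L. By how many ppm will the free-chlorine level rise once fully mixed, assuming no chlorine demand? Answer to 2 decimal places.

(a) Volume: 265,000 US gal × 3.785 L/gal = 1,003,025 L.
(a) Chlorine deficit: 11.5 − 0.6 = 10.9 ppm = 10.9 mg/L as Cl₂.
(a) Cl₂ equivalent needed: 10.9 mg/L × 1,003,025 L = 10,930,000 mg = 10,930 g.
(a) Product at 9.9% available chlorine: 10,930 / 0.099 = 110,400 g.
(a) Volume at density 1.16 g/mL: 110,400 g ÷ 1.16 g/mL = 95,200 mL.

(b) Volume: 111 m³ = 111,000 L.
(b) Available chlorine delivered: 692 g × 0.899 = 622.1 g as Cl₂.
(b) Concentration rise: 622.1 g / 111,000 L = 5.605 mg/L = 5.60 ppm.

(a) 95.2 L; (b) 5.60 ppm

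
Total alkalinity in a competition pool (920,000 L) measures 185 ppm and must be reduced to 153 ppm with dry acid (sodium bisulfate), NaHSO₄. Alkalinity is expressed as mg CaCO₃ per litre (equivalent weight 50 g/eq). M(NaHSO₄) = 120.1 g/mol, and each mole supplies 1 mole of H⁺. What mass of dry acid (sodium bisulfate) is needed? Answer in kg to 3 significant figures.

70.7 kg

Alkalinity to neutralize: (185 − 153) = 32 mg/L as CaCO₃ × 920,000 L = 29,440 g as CaCO₃.
Equivalents of H⁺ required: 29,440 ÷ 50 g/eq = 588.8 eq = 588.8 mol NaHSO₄.
Mass of NaHSO₄: 588.8 × 120.1 = 70,710 g.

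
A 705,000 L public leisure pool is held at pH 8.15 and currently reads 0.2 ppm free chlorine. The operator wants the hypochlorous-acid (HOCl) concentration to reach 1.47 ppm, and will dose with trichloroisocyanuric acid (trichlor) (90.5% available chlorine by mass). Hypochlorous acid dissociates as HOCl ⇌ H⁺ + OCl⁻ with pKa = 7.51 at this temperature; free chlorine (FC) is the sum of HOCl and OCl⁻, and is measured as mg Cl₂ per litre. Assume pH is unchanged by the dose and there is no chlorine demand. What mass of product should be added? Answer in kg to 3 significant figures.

[OCl⁻]/[HOCl] = 10^(pH − pKa) = 10^(8.15 − 7.51) = 4.365; fraction as HOCl = 1/(1 + 4.365) = 0.1864.
Free chlorine required for 1.47 ppm HOCl: 1.47 / 0.1864 = 7.887 ppm.
FC to add: 7.887 − 0.2 = 7.687 mg/L as Cl₂.
Cl₂ equivalent: 7.687 mg/L × 705,000 L = 5419 g.
Product at 90.5% available Cl: 5419 / 0.905 = 5988 g.

5.99 kg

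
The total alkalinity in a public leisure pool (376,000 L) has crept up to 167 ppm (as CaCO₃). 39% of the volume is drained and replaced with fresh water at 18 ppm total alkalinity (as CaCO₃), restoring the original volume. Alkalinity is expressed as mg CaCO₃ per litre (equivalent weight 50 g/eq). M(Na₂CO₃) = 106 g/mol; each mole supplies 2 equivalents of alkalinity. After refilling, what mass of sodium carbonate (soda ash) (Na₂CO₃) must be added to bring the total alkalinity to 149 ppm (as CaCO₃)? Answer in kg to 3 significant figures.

After draining 39% and refilling: 167 × 0.61 + 18 × 0.39 = 108.89 ppm.
Deficit to target: 149 − 108.89 = 40.11 mg/L.
As CaCO₃: 40.11 mg/L × 376,000 L = 15,080 g; ÷ 50 g/eq ÷ 2 = 150.8 mol Na₂CO₃.
Mass: 150.8 × 106 = 15,990 g.

16.0 kg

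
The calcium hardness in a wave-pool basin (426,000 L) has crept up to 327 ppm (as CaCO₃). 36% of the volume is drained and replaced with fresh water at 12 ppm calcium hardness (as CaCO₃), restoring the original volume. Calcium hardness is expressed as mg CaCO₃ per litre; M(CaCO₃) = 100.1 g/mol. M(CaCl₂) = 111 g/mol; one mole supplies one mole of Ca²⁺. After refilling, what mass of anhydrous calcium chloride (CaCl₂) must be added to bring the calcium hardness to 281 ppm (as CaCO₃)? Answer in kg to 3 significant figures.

After draining 36% and refilling: 327 × 0.64 + 12 × 0.36 = 213.6 ppm.
Deficit to target: 281 − 213.6 = 67.4 mg/L.
As CaCO₃: 67.4 mg/L × 426,000 L = 28,710 g; ÷ 100.1 = 286.8 mol Ca²⁺.
Mass: 286.8 × 111 = 31,840 g.

31.8 kg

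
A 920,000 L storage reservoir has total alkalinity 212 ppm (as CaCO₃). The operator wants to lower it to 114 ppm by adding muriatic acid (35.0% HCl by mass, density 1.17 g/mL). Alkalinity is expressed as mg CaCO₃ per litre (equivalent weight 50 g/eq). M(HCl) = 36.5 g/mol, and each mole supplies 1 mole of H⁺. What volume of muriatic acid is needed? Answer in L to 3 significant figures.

161 L

Alkalinity to neutralize: (212 − 114) = 98 mg/L as CaCO₃ × 920,000 L = 90,160 g as CaCO₃.
Equivalents of H⁺ required: 90,160 ÷ 50 g/eq = 1803 eq = 1803 mol HCl.
Mass of HCl: 1803 × 36.5 = 65,820 g.
Mass of 35.0% solution: 65,820 / 0.35 = 188,000 g.
Volume: 188,000 g ÷ 1.17 g/mL = 160,700 mL.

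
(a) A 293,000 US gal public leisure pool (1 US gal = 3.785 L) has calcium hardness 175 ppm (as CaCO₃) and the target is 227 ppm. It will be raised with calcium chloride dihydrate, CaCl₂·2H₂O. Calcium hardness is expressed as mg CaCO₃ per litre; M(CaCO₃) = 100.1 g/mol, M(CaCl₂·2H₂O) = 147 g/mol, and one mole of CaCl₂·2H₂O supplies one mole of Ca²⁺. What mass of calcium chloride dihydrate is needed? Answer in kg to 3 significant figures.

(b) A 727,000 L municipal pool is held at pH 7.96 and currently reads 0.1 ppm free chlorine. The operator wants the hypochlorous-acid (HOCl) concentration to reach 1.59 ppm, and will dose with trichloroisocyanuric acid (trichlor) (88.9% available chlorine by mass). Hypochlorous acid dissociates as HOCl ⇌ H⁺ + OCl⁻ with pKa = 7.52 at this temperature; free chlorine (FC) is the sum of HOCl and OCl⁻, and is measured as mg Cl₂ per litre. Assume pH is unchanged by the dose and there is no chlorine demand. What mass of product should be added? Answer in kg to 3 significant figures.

(a) 84.7 kg; (b) 4.80 kg

(a) Volume: 293,000 US gal × 3.785 L/gal = 1,109,005 L.
(a) Hardness to add: (227 − 175) = 52 mg/L as CaCO₃ × 1,109,005 L = 57,670 g as CaCO₃.
(a) Moles of Ca²⁺ (1 mol Ca²⁺ ≡ 1 mol CaCO₃): 57,670 / 100.1 g/mol = 576.1 mol.
(a) Mass of CaCl₂·2H₂O: 576.1 × 147 = 84,690 g.

(b) [OCl⁻]/[HOCl] = 10^(pH − pKa) = 10^(7.96 − 7.52) = 2.754; fraction as HOCl = 1/(1 + 2.754) = 0.2664.
(b) Free chlorine required for 1.59 ppm HOCl: 1.59 / 0.2664 = 5.969 ppm.
(b) FC to add: 5.969 − 0.1 = 5.869 mg/L as Cl₂.
(b) Cl₂ equivalent: 5.869 mg/L × 727,000 L = 4267 g.
(b) Product at 88.9% available Cl: 4267 / 0.889 = 4800 g.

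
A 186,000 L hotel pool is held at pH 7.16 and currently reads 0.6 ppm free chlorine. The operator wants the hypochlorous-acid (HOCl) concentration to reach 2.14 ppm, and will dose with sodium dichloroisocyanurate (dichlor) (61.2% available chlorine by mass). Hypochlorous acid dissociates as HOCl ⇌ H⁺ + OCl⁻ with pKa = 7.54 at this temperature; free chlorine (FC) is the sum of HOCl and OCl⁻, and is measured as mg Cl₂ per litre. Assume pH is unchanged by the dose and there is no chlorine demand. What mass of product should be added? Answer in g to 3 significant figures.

[OCl⁻]/[HOCl] = 10^(pH − pKa) = 10^(7.16 − 7.54) = 0.4169; fraction as HOCl = 1/(1 + 0.4169) = 0.7058.
Free chlorine required for 2.14 ppm HOCl: 2.14 / 0.7058 = 3.032 ppm.
FC to add: 3.032 − 0.6 = 2.432 mg/L as Cl₂.
Cl₂ equivalent: 2.432 mg/L × 186,000 L = 452.4 g.
Product at 61.2% available Cl: 452.4 / 0.612 = 739.2 g.

739 g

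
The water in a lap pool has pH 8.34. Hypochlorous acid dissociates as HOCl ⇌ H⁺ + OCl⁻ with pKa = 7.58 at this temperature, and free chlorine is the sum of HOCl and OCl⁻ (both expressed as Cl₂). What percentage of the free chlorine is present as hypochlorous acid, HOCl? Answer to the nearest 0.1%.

14.8%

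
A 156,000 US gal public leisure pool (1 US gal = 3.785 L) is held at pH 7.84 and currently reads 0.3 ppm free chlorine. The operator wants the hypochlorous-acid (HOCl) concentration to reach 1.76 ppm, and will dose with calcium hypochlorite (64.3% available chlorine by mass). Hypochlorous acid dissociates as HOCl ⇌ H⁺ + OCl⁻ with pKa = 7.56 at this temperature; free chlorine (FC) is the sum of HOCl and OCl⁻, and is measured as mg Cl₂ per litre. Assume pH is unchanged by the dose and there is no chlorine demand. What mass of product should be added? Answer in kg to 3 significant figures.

Volume: 156,000 US gal × 3.785 L/gal = 590,460 L.
[OCl⁻]/[HOCl] = 10^(pH − pKa) = 10^(7.84 − 7.56) = 1.905; fraction as HOCl = 1/(1 + 1.905) = 0.3442.
Free chlorine required for 1.76 ppm HOCl: 1.76 / 0.3442 = 5.114 ppm.
FC to add: 5.114 − 0.3 = 4.814 mg/L as Cl₂.
Cl₂ equivalent: 4.814 mg/L × 590,460 L = 2842 g.
Product at 64.3% available Cl: 2842 / 0.643 = 4420 g.

4.42 kg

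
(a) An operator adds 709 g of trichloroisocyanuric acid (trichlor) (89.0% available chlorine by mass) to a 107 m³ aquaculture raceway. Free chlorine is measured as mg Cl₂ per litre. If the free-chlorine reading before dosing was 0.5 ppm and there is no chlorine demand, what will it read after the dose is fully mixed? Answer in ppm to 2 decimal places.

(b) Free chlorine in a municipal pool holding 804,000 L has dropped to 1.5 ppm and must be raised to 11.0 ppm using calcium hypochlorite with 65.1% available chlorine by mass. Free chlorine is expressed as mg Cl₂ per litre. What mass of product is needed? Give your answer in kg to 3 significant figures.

(a) Volume: 107 m³ = 107,000 L.
(a) Available chlorine delivered: 709 g × 0.89 = 631 g as Cl₂.
(a) Concentration rise: 631 g / 107,000 L = 5.897 mg/L = 5.90 ppm.
(a) Final FC: 0.5 + 5.90 = 6.40 ppm.

(b) Chlorine deficit: 11.0 − 1.5 = 9.5 ppm = 9.5 mg/L as Cl₂.
(b) Cl₂ equivalent needed: 9.5 mg/L × 804,000 L = 7,638,000 mg = 7638 g.
(b) Product at 65.1% available chlorine: 7638 / 0.651 = 11,730 g.

(a) 6.40 ppm; (b) 11.7 kg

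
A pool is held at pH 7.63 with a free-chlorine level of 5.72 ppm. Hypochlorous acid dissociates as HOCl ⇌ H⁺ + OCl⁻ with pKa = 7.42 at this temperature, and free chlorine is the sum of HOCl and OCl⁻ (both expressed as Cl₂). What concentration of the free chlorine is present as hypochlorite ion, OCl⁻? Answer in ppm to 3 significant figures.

[OCl⁻]/[HOCl] = 10^(pH − pKa) = 10^(7.63 − 7.42) = 10^0.21 = 1.622.
Fraction as HOCl = 1 / (1 + 1.622) = 0.3814.
OCl⁻ = (1 − 0.3814) × 5.72 ppm = 3.538 ppm.

3.54 ppm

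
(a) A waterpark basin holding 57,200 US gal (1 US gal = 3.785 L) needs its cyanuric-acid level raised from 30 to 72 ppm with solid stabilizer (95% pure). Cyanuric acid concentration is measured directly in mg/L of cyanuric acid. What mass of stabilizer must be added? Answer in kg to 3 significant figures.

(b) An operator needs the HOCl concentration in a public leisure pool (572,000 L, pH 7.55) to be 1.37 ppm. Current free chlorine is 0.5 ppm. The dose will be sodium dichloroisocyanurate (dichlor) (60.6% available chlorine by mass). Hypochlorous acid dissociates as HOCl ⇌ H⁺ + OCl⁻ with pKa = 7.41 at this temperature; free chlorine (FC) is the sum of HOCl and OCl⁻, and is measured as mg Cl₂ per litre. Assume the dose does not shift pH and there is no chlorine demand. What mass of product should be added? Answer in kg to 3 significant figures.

(a) Volume: 57,200 US gal × 3.785 L/gal = 216,502 L.
(a) CYA to add: (72 − 30) = 42 mg/L × 216,502 L = 9093 g cyanuric acid.
(a) At 95% purity: 9093 / 0.95 = 9572 g product.

(b) [OCl⁻]/[HOCl] = 10^(pH − pKa) = 10^(7.55 − 7.41) = 1.38; fraction as HOCl = 1/(1 + 1.38) = 0.4201.
(b) Free chlorine required for 1.37 ppm HOCl: 1.37 / 0.4201 = 3.261 ppm.
(b) FC to add: 3.261 − 0.5 = 2.761 mg/L as Cl₂.
(b) Cl₂ equivalent: 2.761 mg/L × 572,000 L = 1579 g.
(b) Product at 60.6% available Cl: 1579 / 0.606 = 2606 g.

(a) 9.57 kg; (b) 2.61 kg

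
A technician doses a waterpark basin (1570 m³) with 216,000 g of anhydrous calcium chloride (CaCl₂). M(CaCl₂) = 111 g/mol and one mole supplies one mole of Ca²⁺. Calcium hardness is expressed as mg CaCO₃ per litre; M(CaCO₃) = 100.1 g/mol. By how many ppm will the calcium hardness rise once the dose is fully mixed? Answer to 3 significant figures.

124 ppm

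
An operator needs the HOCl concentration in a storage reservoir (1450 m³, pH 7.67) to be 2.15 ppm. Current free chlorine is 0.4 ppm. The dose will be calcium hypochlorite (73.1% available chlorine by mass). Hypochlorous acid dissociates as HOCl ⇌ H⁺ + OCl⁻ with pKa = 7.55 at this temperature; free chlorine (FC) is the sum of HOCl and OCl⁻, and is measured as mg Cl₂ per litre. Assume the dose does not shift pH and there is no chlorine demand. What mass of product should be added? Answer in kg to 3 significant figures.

Volume: 1450 m³ = 1,450,000 L.
[OCl⁻]/[HOCl] = 10^(pH − pKa) = 10^(7.67 − 7.55) = 1.318; fraction as HOCl = 1/(1 + 1.318) = 0.4314.
Free chlorine required for 2.15 ppm HOCl: 2.15 / 0.4314 = 4.984 ppm.
FC to add: 4.984 − 0.4 = 4.584 mg/L as Cl₂.
Cl₂ equivalent: 4.584 mg/L × 1,450,000 L = 6647 g.
Product at 73.1% available Cl: 6647 / 0.731 = 9093 g.

9.09 kg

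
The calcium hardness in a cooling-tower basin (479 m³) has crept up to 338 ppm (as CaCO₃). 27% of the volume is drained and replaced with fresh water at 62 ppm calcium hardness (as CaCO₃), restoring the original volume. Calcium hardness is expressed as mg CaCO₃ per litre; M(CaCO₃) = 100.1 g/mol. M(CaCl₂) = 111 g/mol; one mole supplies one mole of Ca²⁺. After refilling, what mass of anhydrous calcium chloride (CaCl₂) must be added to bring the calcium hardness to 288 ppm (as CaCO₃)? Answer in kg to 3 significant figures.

Volume: 479 m³ = 479,000 L.
After draining 27% and refilling: 338 × 0.73 + 62 × 0.27 = 263.48 ppm.
Deficit to target: 288 − 263.48 = 24.52 mg/L.
As CaCO₃: 24.52 mg/L × 479,000 L = 11,750 g; ÷ 100.1 = 117.3 mol Ca²⁺.
Mass: 117.3 × 111 = 13,020 g.

13.0 kg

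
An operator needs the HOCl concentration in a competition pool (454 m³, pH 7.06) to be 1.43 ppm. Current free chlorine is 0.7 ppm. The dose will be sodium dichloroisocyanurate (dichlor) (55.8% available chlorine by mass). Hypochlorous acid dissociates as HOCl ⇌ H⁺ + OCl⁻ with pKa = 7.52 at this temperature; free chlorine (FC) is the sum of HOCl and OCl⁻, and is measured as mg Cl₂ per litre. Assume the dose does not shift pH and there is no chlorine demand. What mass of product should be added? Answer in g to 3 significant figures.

997 g

Volume: 454 m³ = 454,000 L.
[OCl⁻]/[HOCl] = 10^(pH − pKa) = 10^(7.06 − 7.52) = 0.3467; fraction as HOCl = 1/(1 + 0.3467) = 0.7425.
Free chlorine required for 1.43 ppm HOCl: 1.43 / 0.7425 = 1.926 ppm.
FC to add: 1.926 − 0.7 = 1.226 mg/L as Cl₂.
Cl₂ equivalent: 1.226 mg/L × 454,000 L = 556.5 g.
Product at 55.8% available Cl: 556.5 / 0.558 = 997.4 g.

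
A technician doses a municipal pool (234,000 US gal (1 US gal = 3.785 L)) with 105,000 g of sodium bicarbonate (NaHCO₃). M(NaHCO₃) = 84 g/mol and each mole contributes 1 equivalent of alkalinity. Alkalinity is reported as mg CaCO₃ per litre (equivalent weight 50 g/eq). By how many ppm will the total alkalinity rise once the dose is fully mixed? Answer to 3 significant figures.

Volume: 234,000 US gal × 3.785 L/gal = 885,690 L.
Moles of NaHCO₃: 105,000 g ÷ 84 g/mol = 1250 mol → 1250 eq of alkalinity.
As CaCO₃: 1250 eq × 50 g/eq = 62,500 g.
Rise: 62,500 g / 885,690 L × 1000 = 70.57 mg/L.

70.6 ppm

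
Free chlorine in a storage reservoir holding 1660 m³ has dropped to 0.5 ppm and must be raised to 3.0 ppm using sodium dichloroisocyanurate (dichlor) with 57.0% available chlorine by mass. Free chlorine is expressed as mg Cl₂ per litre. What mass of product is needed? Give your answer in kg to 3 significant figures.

Volume: 1660 m³ = 1,660,000 L.
Chlorine deficit: 3.0 − 0.5 = 2.5 ppm = 2.5 mg/L as Cl₂.
Cl₂ equivalent needed: 2.5 mg/L × 1,660,000 L = 4,150,000 mg = 4150 g.
Product at 57.0% available chlorine: 4150 / 0.57 = 7281 g.

7.28 kg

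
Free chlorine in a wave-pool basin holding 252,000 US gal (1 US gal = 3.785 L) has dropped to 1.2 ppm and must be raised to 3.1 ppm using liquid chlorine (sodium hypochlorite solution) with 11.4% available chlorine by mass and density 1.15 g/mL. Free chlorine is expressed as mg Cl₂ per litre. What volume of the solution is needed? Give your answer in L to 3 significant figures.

13.8 L

Volume: 252,000 US gal × 3.785 L/gal = 953,820 L.
Chlorine deficit: 3.1 − 1.2 = 1.9 ppm = 1.9 mg/L as Cl₂.
Cl₂ equivalent needed: 1.9 mg/L × 953,820 L = 1,812,000 mg = 1812 g.
Product at 11.4% available chlorine: 1812 / 0.114 = 15,900 g.
Volume at density 1.15 g/mL: 15,900 g ÷ 1.15 g/mL = 13,820 mL.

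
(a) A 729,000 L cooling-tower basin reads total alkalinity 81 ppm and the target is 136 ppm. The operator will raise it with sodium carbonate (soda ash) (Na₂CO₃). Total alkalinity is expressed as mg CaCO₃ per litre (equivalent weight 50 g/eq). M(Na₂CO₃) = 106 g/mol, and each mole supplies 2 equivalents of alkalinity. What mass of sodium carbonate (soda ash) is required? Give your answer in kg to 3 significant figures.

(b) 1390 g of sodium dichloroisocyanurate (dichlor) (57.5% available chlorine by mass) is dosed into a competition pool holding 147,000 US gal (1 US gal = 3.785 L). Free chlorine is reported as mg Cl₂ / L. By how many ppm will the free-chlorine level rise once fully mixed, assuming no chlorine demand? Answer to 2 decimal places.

(a) Alkalinity to add: (136 − 81) = 55 mg/L as CaCO₃ × 729,000 L = 40,100 g as CaCO₃.
(a) Equivalents: 40,100 g ÷ 50 g/eq = 801.9 eq.
(a) Each mole of Na₂CO₃ supplies 2 eq, so 801.9 / 2 = 400.9 mol.
(a) Mass: 400.9 mol × 106 g/mol = 42,500 g.

(b) Volume: 147,000 US gal × 3.785 L/gal = 556,395 L.
(b) Available chlorine delivered: 1390 g × 0.575 = 799.2 g as Cl₂.
(b) Concentration rise: 799.2 g / 556,395 L = 1.436 mg/L = 1.44 ppm.

(a) 42.5 kg; (b) 1.44 ppm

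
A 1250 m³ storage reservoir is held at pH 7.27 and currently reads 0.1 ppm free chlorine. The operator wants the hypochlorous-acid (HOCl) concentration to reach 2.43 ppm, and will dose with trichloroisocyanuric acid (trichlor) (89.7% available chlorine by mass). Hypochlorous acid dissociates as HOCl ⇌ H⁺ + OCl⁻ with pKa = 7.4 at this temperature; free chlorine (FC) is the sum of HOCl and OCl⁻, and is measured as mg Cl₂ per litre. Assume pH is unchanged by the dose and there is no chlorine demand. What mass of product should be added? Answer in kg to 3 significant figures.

Volume: 1250 m³ = 1,250,000 L.
[OCl⁻]/[HOCl] = 10^(pH − pKa) = 10^(7.27 − 7.4) = 0.7413; fraction as HOCl = 1/(1 + 0.7413) = 0.5743.
Free chlorine required for 2.43 ppm HOCl: 2.43 / 0.5743 = 4.231 ppm.
FC to add: 4.231 − 0.1 = 4.131 mg/L as Cl₂.
Cl₂ equivalent: 4.131 mg/L × 1,250,000 L = 5164 g.
Product at 89.7% available Cl: 5164 / 0.897 = 5757 g.

5.76 kg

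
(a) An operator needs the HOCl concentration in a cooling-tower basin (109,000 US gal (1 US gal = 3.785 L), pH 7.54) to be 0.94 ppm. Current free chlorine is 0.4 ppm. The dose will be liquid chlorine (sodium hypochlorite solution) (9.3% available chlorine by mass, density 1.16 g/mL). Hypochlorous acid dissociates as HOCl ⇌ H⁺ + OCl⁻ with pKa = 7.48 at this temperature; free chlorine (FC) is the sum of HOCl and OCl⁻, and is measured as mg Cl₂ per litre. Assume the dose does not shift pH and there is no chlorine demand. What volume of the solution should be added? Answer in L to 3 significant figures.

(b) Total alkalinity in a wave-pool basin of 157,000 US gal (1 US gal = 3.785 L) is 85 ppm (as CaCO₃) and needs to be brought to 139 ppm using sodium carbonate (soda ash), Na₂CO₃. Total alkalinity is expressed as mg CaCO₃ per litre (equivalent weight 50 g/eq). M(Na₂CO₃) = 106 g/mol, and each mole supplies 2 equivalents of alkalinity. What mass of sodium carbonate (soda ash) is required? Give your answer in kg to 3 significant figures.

(a) Volume: 109,000 US gal × 3.785 L/gal = 412,565 L.
(a) [OCl⁻]/[HOCl] = 10^(pH − pKa) = 10^(7.54 − 7.48) = 1.148; fraction as HOCl = 1/(1 + 1.148) = 0.4655.
(a) Free chlorine required for 0.94 ppm HOCl: 0.94 / 0.4655 = 2.019 ppm.
(a) FC to add: 2.019 − 0.4 = 1.619 mg/L as Cl₂.
(a) Cl₂ equivalent: 1.619 mg/L × 412,565 L = 668.1 g.
(a) Product at 9.3% available Cl: 668.1 / 0.093 = 7183 g.
(a) Volume: 7183 g ÷ 1.16 g/mL = 6193 mL.

(b) Volume: 157,000 US gal × 3.785 L/gal = 594,245 L.
(b) Alkalinity to add: (139 − 85) = 54 mg/L as CaCO₃ × 594,245 L = 32,090 g as CaCO₃.
(b) Equivalents: 32,090 g ÷ 50 g/eq = 641.8 eq.
(b) Each mole of Na₂CO₃ supplies 2 eq, so 641.8 / 2 = 320.9 mol.
(b) Mass: 320.9 mol × 106 g/mol = 34,010 g.

(a) 6.19 L; (b) 34.0 kg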